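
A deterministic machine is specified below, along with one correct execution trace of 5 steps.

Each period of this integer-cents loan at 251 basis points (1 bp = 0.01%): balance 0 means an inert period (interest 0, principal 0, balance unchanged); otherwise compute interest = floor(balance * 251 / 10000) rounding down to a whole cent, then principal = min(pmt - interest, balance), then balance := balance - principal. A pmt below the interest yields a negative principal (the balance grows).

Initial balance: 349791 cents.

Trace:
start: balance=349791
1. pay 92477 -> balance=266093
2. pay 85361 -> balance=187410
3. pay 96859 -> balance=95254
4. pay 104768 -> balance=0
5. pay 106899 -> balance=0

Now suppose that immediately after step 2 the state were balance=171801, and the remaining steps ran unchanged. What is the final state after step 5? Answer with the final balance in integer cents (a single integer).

0

state after step 2 := balance=171801
3. pay 96859 -> balance=79254
4. pay 104768 -> balance=0
5. pay 106899 -> balance=0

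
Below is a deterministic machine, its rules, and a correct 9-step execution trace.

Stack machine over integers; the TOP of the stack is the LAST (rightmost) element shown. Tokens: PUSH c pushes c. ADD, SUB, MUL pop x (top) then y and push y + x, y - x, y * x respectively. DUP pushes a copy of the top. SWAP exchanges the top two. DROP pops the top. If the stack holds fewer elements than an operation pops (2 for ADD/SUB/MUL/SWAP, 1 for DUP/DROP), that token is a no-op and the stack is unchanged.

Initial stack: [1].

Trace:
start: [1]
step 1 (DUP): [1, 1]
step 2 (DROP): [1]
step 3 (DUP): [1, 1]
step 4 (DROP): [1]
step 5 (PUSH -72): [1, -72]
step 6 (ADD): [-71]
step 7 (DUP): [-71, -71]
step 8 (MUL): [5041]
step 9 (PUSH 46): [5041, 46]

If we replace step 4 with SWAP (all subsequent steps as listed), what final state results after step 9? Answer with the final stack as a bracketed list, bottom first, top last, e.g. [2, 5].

[1, 5041, 46]

(re-executing from step 4 with the substitution; state before step 4: [1, 1])
step 4 (SWAP): [1, 1]
step 5 (PUSH -72): [1, 1, -72]
step 6 (ADD): [1, -71]
step 7 (DUP): [1, -71, -71]
step 8 (MUL): [1, 5041]
step 9 (PUSH 46): [1, 5041, 46]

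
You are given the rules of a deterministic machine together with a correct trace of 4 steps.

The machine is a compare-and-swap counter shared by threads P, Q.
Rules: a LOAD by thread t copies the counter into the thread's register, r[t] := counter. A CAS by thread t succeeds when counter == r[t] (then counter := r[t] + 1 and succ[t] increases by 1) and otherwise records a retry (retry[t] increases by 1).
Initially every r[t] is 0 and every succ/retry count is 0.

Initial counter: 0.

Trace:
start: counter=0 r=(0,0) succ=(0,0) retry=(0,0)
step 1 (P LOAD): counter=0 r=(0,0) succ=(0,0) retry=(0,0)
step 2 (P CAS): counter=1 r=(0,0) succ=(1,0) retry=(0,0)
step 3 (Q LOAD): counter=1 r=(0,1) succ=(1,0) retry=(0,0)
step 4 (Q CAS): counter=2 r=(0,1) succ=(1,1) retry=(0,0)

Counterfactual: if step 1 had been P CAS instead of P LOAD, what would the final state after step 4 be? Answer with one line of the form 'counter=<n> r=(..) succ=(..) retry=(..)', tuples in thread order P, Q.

(re-executing from step 1 with the substitution; state before step 1: counter=0 r=(0,0) succ=(0,0) retry=(0,0))
step 1 (P CAS): counter=1 r=(0,0) succ=(1,0) retry=(0,0)
step 2 (P CAS): counter=1 r=(0,0) succ=(1,0) retry=(1,0)
step 3 (Q LOAD): counter=1 r=(0,1) succ=(1,0) retry=(1,0)
step 4 (Q CAS): counter=2 r=(0,1) succ=(1,1) retry=(1,0)

counter=2 r=(0,1) succ=(1,1) retry=(1,0)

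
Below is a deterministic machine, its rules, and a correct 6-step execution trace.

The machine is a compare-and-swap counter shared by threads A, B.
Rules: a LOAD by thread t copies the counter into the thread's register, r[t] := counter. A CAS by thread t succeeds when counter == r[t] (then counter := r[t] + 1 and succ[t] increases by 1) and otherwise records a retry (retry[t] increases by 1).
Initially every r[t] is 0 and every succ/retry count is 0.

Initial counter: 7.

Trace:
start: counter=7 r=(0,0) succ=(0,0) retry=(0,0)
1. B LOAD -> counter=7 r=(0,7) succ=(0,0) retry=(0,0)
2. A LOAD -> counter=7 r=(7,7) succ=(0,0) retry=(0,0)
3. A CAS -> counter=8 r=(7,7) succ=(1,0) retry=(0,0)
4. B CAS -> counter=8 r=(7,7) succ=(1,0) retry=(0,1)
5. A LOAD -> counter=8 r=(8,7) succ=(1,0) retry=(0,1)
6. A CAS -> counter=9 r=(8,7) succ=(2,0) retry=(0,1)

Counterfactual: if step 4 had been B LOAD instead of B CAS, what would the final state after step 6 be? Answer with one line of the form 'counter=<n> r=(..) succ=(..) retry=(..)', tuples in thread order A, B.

(re-executing from step 4 with the substitution; state before step 4: counter=8 r=(7,7) succ=(1,0) retry=(0,0))
4. B LOAD -> counter=8 r=(7,8) succ=(1,0) retry=(0,0)
5. A LOAD -> counter=8 r=(8,8) succ=(1,0) retry=(0,0)
6. A CAS -> counter=9 r=(8,8) succ=(2,0) retry=(0,0)

counter=9 r=(8,8) succ=(2,0) retry=(0,0)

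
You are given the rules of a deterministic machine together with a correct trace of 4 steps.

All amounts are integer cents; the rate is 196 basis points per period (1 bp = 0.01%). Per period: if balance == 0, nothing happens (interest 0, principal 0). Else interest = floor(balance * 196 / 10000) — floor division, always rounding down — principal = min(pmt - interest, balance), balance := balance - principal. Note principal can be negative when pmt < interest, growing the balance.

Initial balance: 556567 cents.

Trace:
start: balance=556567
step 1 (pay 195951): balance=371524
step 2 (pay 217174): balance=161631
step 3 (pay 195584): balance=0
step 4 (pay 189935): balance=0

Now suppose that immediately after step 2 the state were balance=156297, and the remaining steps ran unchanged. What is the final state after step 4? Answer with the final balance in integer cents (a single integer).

state after step 2 := balance=156297
step 3 (pay 195584): balance=0
step 4 (pay 189935): balance=0

0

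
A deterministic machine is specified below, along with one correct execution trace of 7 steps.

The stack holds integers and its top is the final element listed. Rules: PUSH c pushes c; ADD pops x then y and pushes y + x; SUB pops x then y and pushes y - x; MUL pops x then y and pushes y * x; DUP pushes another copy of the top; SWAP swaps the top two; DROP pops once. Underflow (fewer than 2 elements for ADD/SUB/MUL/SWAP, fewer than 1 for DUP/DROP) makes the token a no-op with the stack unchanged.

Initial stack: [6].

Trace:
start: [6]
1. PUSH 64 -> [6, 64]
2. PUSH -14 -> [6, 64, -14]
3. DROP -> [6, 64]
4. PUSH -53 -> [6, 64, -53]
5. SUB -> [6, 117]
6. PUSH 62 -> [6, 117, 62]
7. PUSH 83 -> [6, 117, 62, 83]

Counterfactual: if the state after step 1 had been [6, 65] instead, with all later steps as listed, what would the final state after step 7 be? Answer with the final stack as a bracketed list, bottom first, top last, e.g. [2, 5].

state after step 1 := [6, 65]
2. PUSH -14 -> [6, 65, -14]
3. DROP -> [6, 65]
4. PUSH -53 -> [6, 65, -53]
5. SUB -> [6, 118]
6. PUSH 62 -> [6, 118, 62]
7. PUSH 83 -> [6, 118, 62, 83]

[6, 118, 62, 83]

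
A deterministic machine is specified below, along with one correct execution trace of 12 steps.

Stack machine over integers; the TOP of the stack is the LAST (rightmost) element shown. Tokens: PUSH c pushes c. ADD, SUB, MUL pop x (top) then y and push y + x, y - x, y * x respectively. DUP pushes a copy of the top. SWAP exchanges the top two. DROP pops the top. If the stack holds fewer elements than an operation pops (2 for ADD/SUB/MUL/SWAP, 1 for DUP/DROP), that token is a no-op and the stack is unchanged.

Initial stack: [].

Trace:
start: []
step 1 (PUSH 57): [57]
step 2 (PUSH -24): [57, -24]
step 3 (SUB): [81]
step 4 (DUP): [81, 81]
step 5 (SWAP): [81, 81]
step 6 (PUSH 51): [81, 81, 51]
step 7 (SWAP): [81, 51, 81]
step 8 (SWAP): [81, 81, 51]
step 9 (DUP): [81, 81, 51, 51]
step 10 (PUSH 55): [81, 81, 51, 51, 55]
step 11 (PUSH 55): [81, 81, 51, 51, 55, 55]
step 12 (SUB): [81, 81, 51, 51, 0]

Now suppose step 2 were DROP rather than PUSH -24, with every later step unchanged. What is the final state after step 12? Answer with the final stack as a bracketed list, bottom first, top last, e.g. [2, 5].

[51, 51, 0]

(re-executing from step 2 with the substitution; state before step 2: [57])
step 2 (DROP): []
step 3 (SUB): []
step 4 (DUP): []
step 5 (SWAP): []
step 6 (PUSH 51): [51]
step 7 (SWAP): [51]
step 8 (SWAP): [51]
step 9 (DUP): [51, 51]
step 10 (PUSH 55): [51, 51, 55]
step 11 (PUSH 55): [51, 51, 55, 55]
step 12 (SUB): [51, 51, 0]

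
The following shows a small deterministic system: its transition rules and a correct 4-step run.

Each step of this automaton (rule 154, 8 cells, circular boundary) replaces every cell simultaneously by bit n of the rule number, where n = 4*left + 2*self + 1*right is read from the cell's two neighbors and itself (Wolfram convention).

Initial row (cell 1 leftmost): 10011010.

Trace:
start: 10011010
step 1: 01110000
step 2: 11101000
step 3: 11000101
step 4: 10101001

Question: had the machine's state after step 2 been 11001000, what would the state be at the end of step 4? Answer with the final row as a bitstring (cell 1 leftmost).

00100001

state after step 2 := 11001000
step 3: 10110101
step 4: 00100001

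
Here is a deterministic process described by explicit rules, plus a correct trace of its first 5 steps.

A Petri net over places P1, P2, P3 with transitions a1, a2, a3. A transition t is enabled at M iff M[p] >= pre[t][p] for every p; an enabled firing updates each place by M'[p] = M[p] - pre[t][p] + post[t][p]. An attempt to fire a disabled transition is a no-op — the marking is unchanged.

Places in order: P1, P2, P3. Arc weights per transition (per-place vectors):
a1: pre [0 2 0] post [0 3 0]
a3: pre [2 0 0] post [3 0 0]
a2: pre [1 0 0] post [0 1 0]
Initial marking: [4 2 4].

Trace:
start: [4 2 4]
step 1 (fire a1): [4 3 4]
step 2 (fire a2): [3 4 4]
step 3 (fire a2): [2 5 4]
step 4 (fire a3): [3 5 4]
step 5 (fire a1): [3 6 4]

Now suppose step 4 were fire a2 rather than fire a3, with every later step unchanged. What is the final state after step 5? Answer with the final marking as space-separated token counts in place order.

1 7 4

(re-executing from step 4 with the substitution; state before step 4: [2 5 4])
step 4 (fire a2): [1 6 4]
step 5 (fire a1): [1 7 4]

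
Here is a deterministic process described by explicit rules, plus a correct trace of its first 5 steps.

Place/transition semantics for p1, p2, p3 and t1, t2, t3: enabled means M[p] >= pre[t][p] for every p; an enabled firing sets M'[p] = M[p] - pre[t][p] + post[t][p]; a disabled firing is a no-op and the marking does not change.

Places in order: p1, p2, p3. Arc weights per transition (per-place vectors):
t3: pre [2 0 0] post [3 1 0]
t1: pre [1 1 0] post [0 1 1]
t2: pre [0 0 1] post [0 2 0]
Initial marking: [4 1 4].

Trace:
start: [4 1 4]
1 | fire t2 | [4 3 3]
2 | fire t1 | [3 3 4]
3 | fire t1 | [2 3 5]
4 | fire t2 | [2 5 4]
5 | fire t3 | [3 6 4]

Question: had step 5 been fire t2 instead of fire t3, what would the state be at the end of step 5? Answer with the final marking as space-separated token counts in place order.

(re-executing from step 5 with the substitution; state before step 5: [2 5 4])
5 | fire t2 | [2 7 3]

2 7 3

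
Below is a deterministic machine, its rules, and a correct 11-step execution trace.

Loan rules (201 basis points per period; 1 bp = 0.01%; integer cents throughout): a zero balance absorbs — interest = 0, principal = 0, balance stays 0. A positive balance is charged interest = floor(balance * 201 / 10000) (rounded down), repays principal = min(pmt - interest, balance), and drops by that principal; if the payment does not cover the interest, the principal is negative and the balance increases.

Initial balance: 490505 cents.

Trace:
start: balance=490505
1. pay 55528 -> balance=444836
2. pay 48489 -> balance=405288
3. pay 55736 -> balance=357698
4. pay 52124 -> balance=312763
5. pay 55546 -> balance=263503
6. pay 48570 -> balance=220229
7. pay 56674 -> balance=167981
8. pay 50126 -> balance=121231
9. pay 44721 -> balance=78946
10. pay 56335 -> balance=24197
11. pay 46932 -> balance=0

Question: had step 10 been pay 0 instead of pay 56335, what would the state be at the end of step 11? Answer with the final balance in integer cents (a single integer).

35218

(re-executing from step 10 with the substitution; state before step 10: balance=78946)
10. pay 0 -> balance=80532
11. pay 46932 -> balance=35218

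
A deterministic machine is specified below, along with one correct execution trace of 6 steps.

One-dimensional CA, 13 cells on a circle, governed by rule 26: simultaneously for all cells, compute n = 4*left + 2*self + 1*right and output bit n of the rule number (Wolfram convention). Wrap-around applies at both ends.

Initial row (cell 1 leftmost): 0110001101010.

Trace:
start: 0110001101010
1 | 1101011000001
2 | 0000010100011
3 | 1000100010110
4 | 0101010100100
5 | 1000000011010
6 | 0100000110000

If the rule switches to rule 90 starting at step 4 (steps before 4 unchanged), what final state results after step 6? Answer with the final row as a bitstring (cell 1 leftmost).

(re-executing steps 4..6 under rule 90; state before step 4: 1000100010110)
4 | 0101010100110
5 | 1000000011111
6 | 1100000110000

1100000110000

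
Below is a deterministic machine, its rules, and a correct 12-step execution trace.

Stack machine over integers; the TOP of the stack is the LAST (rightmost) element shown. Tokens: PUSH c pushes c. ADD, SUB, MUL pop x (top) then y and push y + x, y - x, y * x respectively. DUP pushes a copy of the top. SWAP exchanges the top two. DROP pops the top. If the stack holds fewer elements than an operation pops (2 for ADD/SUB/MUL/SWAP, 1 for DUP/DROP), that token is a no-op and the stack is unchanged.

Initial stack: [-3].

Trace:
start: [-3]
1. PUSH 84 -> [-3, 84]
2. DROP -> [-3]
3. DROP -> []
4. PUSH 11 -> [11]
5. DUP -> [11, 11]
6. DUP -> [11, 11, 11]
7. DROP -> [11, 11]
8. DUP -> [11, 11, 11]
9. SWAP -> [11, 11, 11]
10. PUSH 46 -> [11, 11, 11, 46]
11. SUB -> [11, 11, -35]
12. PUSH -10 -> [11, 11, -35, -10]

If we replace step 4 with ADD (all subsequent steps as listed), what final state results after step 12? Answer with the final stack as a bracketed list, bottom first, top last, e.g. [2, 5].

[46, -10]

(re-executing from step 4 with the substitution; state before step 4: [])
4. ADD -> []
5. DUP -> []
6. DUP -> []
7. DROP -> []
8. DUP -> []
9. SWAP -> []
10. PUSH 46 -> [46]
11. SUB -> [46]
12. PUSH -10 -> [46, -10]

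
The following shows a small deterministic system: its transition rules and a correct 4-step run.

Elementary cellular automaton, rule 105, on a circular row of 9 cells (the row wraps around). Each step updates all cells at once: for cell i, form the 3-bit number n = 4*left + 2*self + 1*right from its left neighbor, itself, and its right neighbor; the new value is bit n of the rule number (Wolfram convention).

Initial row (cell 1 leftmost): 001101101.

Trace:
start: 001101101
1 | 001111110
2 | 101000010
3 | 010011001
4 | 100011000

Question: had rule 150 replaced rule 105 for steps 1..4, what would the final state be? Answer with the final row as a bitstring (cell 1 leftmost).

(re-executing steps 1..4 under rule 150; state before step 1: 001101101)
1 | 110000001
2 | 101000010
3 | 101100110
4 | 100011000

100011000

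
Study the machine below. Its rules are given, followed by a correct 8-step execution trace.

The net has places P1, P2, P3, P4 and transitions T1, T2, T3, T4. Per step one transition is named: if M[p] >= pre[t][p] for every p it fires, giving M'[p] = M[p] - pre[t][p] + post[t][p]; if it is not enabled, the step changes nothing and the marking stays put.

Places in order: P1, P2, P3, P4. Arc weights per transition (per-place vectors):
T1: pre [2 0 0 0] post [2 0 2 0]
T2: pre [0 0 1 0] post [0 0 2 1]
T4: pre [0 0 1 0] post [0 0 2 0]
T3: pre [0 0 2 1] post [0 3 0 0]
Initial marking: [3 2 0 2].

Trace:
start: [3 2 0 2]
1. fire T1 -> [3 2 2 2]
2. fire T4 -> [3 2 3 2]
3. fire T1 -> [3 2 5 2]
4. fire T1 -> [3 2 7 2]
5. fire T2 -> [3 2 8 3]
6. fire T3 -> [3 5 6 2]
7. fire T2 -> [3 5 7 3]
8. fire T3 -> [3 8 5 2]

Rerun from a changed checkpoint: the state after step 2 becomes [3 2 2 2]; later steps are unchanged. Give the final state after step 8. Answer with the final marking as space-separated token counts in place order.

3 8 4 2

state after step 2 := [3 2 2 2]
3. fire T1 -> [3 2 4 2]
4. fire T1 -> [3 2 6 2]
5. fire T2 -> [3 2 7 3]
6. fire T3 -> [3 5 5 2]
7. fire T2 -> [3 5 6 3]
8. fire T3 -> [3 8 4 2]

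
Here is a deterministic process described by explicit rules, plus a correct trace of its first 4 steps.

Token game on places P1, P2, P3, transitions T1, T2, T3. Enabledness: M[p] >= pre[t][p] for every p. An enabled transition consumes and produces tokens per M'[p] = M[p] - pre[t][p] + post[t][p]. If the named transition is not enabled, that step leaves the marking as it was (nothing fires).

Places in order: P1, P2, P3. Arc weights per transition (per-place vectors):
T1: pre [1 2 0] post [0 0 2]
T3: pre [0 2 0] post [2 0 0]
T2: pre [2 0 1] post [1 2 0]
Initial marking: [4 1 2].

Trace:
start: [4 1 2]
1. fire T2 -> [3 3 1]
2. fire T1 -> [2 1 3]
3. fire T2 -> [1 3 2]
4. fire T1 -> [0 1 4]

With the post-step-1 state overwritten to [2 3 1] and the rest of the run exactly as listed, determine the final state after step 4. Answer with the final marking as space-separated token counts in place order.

state after step 1 := [2 3 1]
2. fire T1 -> [1 1 3]
3. fire T2 -> [1 1 3]
4. fire T1 -> [1 1 3]

1 1 3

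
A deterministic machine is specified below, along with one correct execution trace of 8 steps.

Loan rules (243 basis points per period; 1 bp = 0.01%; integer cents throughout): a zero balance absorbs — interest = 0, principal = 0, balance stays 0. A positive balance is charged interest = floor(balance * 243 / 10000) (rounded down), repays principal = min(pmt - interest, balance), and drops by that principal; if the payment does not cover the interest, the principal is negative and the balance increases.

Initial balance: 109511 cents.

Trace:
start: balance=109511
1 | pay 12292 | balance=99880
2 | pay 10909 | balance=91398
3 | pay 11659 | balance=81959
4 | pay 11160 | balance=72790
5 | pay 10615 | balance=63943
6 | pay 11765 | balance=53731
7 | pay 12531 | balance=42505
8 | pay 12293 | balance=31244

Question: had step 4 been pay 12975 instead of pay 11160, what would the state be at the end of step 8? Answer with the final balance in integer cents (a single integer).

(re-executing from step 4 with the substitution; state before step 4: balance=81959)
4 | pay 12975 | balance=70975
5 | pay 10615 | balance=62084
6 | pay 11765 | balance=51827
7 | pay 12531 | balance=40555
8 | pay 12293 | balance=29247

29247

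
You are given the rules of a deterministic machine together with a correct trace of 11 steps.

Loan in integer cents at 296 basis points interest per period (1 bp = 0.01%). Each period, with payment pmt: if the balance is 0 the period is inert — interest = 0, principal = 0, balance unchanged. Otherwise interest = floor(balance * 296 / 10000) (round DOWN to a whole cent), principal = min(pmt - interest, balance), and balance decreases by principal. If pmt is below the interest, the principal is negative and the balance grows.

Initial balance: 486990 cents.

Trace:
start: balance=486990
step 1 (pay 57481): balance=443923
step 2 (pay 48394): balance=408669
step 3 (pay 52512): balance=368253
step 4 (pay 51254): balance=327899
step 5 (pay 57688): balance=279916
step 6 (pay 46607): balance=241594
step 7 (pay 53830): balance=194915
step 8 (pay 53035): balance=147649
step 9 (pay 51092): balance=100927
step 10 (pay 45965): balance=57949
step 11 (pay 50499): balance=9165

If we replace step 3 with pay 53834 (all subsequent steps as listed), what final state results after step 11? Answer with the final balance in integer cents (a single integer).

7496

(re-executing from step 3 with the substitution; state before step 3: balance=408669)
step 3 (pay 53834): balance=366931
step 4 (pay 51254): balance=326538
step 5 (pay 57688): balance=278515
step 6 (pay 46607): balance=240152
step 7 (pay 53830): balance=193430
step 8 (pay 53035): balance=146120
step 9 (pay 51092): balance=99353
step 10 (pay 45965): balance=56328
step 11 (pay 50499): balance=7496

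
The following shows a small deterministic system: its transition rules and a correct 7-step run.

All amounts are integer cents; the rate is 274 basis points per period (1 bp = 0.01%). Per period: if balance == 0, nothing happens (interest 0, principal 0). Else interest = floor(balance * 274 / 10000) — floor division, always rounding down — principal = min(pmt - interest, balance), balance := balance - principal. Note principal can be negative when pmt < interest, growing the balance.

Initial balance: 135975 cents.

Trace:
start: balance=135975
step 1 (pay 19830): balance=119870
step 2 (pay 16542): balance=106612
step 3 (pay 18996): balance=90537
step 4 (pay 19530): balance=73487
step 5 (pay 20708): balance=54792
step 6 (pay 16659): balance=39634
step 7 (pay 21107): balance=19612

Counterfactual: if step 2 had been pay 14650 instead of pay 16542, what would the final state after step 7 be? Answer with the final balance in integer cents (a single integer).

(re-executing from step 2 with the substitution; state before step 2: balance=119870)
step 2 (pay 14650): balance=108504
step 3 (pay 18996): balance=92481
step 4 (pay 19530): balance=75484
step 5 (pay 20708): balance=56844
step 6 (pay 16659): balance=41742
step 7 (pay 21107): balance=21778

21778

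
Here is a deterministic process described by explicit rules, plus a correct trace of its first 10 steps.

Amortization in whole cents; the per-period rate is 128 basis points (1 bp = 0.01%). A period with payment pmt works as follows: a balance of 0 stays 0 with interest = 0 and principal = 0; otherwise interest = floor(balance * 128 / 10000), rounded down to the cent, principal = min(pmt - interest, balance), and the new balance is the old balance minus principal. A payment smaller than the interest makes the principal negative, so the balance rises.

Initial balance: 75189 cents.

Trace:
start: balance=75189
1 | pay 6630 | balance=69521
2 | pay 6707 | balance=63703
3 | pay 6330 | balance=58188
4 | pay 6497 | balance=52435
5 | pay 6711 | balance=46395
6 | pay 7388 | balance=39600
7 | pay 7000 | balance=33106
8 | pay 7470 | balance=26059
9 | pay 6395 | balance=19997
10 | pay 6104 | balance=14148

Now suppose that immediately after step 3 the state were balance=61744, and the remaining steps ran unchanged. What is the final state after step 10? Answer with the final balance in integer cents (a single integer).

state after step 3 := balance=61744
4 | pay 6497 | balance=56037
5 | pay 6711 | balance=50043
6 | pay 7388 | balance=43295
7 | pay 7000 | balance=36849
8 | pay 7470 | balance=29850
9 | pay 6395 | balance=23837
10 | pay 6104 | balance=18038

18038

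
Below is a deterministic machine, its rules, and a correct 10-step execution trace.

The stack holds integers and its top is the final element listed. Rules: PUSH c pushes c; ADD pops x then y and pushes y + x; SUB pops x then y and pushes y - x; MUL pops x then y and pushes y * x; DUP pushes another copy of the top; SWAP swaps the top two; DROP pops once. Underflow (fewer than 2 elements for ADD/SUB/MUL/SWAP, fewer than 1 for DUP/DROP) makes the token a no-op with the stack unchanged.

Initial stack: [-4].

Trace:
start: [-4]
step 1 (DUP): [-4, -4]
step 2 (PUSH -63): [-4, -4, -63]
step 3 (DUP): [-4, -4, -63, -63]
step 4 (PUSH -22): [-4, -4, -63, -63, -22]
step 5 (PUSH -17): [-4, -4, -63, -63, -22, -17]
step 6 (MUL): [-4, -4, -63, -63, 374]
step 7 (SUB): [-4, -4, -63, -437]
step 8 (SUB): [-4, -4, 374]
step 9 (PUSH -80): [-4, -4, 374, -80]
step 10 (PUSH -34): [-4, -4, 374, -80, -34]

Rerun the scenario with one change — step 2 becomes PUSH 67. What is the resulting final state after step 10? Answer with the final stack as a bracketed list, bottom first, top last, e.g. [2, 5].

(re-executing from step 2 with the substitution; state before step 2: [-4, -4])
step 2 (PUSH 67): [-4, -4, 67]
step 3 (DUP): [-4, -4, 67, 67]
step 4 (PUSH -22): [-4, -4, 67, 67, -22]
step 5 (PUSH -17): [-4, -4, 67, 67, -22, -17]
step 6 (MUL): [-4, -4, 67, 67, 374]
step 7 (SUB): [-4, -4, 67, -307]
step 8 (SUB): [-4, -4, 374]
step 9 (PUSH -80): [-4, -4, 374, -80]
step 10 (PUSH -34): [-4, -4, 374, -80, -34]

[-4, -4, 374, -80, -34]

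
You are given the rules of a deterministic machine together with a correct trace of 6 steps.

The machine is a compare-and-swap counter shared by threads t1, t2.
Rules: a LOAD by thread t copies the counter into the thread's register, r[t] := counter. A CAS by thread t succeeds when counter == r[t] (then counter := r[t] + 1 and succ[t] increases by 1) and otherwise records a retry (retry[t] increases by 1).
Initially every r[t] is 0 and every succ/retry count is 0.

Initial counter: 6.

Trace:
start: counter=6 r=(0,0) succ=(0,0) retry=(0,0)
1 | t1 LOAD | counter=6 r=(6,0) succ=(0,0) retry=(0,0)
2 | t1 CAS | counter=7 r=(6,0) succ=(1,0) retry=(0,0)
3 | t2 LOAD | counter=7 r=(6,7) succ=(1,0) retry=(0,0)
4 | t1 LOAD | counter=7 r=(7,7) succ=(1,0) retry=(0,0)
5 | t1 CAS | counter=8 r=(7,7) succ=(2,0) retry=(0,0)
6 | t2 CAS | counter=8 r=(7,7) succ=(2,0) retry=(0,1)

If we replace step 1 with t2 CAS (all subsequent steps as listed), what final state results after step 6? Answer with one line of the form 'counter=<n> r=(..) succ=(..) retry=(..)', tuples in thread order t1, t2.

(re-executing from step 1 with the substitution; state before step 1: counter=6 r=(0,0) succ=(0,0) retry=(0,0))
1 | t2 CAS | counter=6 r=(0,0) succ=(0,0) retry=(0,1)
2 | t1 CAS | counter=6 r=(0,0) succ=(0,0) retry=(1,1)
3 | t2 LOAD | counter=6 r=(0,6) succ=(0,0) retry=(1,1)
4 | t1 LOAD | counter=6 r=(6,6) succ=(0,0) retry=(1,1)
5 | t1 CAS | counter=7 r=(6,6) succ=(1,0) retry=(1,1)
6 | t2 CAS | counter=7 r=(6,6) succ=(1,0) retry=(1,2)

counter=7 r=(6,6) succ=(1,0) retry=(1,2)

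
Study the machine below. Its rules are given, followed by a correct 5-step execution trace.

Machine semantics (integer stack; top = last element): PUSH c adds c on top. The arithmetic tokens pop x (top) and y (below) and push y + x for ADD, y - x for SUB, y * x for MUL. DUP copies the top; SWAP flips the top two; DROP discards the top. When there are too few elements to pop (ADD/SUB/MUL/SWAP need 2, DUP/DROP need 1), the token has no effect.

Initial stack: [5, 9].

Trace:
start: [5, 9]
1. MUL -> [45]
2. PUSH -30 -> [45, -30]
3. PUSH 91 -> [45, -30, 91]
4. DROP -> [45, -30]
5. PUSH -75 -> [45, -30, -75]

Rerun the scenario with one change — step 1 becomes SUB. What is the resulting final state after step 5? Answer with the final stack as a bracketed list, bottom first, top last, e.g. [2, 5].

(re-executing from step 1 with the substitution; state before step 1: [5, 9])
1. SUB -> [-4]
2. PUSH -30 -> [-4, -30]
3. PUSH 91 -> [-4, -30, 91]
4. DROP -> [-4, -30]
5. PUSH -75 -> [-4, -30, -75]

[-4, -30, -75]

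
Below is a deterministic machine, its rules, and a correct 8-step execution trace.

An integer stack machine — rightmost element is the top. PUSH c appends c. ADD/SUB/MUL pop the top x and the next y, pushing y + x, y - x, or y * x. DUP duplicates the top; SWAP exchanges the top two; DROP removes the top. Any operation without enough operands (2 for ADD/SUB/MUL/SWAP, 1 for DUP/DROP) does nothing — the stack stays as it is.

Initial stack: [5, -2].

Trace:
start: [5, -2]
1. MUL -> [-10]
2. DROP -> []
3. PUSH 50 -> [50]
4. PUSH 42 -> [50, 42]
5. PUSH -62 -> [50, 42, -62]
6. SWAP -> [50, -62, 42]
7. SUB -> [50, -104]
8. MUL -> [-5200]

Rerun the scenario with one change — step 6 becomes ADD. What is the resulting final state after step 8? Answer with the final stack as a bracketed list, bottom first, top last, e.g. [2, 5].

[70]

(re-executing from step 6 with the substitution; state before step 6: [50, 42, -62])
6. ADD -> [50, -20]
7. SUB -> [70]
8. MUL -> [70]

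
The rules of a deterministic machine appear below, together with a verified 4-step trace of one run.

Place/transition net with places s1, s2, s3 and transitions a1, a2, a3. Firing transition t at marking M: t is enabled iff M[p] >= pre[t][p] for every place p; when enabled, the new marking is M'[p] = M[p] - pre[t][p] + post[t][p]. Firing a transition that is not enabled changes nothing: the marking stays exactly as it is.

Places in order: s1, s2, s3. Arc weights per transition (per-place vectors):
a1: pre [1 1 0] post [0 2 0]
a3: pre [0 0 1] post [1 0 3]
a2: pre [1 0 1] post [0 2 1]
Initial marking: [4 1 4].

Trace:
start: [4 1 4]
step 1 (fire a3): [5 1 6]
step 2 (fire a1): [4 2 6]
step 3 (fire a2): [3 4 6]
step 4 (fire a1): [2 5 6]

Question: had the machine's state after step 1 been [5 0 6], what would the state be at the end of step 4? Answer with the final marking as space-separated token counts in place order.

state after step 1 := [5 0 6]
step 2 (fire a1): [5 0 6]
step 3 (fire a2): [4 2 6]
step 4 (fire a1): [3 3 6]

3 3 6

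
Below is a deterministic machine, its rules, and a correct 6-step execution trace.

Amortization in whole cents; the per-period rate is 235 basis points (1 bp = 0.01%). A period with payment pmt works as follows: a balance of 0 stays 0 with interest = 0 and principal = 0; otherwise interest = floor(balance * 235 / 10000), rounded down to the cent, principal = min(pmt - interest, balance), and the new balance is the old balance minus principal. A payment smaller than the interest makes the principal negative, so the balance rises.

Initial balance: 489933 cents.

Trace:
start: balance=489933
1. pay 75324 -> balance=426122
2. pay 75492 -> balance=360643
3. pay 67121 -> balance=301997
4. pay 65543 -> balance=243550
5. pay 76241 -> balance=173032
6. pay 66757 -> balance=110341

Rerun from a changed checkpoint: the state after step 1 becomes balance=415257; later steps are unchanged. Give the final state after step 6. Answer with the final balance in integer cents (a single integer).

state after step 1 := balance=415257
2. pay 75492 -> balance=349523
3. pay 67121 -> balance=290615
4. pay 65543 -> balance=231901
5. pay 76241 -> balance=161109
6. pay 66757 -> balance=98138

98138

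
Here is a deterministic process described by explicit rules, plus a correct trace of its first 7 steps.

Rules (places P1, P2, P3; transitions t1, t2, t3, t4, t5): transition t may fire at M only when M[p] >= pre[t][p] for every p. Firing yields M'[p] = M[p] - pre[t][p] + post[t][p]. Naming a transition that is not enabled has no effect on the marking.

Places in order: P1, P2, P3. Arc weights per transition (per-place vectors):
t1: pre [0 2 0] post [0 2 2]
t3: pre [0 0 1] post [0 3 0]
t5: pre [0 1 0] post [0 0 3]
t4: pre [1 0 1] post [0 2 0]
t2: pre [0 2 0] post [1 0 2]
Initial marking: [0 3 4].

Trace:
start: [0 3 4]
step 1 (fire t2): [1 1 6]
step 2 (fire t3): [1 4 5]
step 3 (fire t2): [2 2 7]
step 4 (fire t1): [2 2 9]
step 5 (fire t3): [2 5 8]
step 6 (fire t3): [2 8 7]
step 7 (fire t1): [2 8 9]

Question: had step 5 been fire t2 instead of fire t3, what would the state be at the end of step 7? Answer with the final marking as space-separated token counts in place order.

(re-executing from step 5 with the substitution; state before step 5: [2 2 9])
step 5 (fire t2): [3 0 11]
step 6 (fire t3): [3 3 10]
step 7 (fire t1): [3 3 12]

3 3 12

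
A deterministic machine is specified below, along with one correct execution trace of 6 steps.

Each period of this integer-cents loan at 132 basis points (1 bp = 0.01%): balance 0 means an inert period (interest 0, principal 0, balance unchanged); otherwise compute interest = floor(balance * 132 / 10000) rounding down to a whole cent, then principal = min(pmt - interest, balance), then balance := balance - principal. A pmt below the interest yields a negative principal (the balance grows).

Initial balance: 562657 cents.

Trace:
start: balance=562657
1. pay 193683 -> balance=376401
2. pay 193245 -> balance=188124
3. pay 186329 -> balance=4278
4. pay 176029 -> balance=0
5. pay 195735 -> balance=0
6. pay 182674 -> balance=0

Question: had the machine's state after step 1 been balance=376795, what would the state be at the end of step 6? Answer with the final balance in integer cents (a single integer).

0

state after step 1 := balance=376795
2. pay 193245 -> balance=188523
3. pay 186329 -> balance=4682
4. pay 176029 -> balance=0
5. pay 195735 -> balance=0
6. pay 182674 -> balance=0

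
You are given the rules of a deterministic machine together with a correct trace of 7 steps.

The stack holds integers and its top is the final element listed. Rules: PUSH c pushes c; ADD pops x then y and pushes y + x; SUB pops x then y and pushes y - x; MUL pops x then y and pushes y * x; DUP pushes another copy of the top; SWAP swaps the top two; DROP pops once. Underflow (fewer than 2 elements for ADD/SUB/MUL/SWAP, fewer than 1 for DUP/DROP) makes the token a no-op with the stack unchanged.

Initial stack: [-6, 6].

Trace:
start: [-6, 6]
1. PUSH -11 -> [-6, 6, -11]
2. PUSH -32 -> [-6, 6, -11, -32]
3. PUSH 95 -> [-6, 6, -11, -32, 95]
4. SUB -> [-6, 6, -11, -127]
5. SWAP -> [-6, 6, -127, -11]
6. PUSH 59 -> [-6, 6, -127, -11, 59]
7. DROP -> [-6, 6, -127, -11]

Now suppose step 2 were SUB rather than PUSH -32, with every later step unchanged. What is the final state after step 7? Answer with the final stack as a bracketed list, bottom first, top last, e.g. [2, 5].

(re-executing from step 2 with the substitution; state before step 2: [-6, 6, -11])
2. SUB -> [-6, 17]
3. PUSH 95 -> [-6, 17, 95]
4. SUB -> [-6, -78]
5. SWAP -> [-78, -6]
6. PUSH 59 -> [-78, -6, 59]
7. DROP -> [-78, -6]

[-78, -6]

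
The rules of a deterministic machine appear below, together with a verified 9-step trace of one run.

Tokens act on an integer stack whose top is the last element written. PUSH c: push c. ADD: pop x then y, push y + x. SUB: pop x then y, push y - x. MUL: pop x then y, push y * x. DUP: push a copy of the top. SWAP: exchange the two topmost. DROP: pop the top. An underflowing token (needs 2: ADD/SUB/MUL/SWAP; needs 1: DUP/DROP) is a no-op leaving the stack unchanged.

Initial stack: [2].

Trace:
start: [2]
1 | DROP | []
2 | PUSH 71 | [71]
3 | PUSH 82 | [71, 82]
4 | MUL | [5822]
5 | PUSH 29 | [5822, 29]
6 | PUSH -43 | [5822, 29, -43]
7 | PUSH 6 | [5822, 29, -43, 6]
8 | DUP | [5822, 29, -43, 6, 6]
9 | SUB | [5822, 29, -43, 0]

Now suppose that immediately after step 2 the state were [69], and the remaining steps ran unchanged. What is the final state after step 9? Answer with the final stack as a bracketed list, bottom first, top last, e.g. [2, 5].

[5658, 29, -43, 0]

state after step 2 := [69]
3 | PUSH 82 | [69, 82]
4 | MUL | [5658]
5 | PUSH 29 | [5658, 29]
6 | PUSH -43 | [5658, 29, -43]
7 | PUSH 6 | [5658, 29, -43, 6]
8 | DUP | [5658, 29, -43, 6, 6]
9 | SUB | [5658, 29, -43, 0]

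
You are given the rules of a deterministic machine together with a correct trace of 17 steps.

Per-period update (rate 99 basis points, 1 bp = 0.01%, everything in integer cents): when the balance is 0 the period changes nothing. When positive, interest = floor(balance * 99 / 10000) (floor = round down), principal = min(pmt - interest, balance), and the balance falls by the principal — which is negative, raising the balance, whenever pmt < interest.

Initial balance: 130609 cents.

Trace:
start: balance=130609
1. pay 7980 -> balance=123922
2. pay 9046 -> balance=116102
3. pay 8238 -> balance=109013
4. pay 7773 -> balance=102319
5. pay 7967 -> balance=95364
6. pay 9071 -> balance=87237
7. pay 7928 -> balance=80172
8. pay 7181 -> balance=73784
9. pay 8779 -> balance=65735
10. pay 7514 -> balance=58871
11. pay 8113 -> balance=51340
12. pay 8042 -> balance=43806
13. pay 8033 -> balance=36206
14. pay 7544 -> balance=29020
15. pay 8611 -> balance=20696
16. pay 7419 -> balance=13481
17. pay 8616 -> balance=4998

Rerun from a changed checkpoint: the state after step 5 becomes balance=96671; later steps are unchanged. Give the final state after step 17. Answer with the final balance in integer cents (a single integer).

6469

state after step 5 := balance=96671
6. pay 9071 -> balance=88557
7. pay 7928 -> balance=81505
8. pay 7181 -> balance=75130
9. pay 8779 -> balance=67094
10. pay 7514 -> balance=60244
11. pay 8113 -> balance=52727
12. pay 8042 -> balance=45206
13. pay 8033 -> balance=37620
14. pay 7544 -> balance=30448
15. pay 8611 -> balance=22138
16. pay 7419 -> balance=14938
17. pay 8616 -> balance=6469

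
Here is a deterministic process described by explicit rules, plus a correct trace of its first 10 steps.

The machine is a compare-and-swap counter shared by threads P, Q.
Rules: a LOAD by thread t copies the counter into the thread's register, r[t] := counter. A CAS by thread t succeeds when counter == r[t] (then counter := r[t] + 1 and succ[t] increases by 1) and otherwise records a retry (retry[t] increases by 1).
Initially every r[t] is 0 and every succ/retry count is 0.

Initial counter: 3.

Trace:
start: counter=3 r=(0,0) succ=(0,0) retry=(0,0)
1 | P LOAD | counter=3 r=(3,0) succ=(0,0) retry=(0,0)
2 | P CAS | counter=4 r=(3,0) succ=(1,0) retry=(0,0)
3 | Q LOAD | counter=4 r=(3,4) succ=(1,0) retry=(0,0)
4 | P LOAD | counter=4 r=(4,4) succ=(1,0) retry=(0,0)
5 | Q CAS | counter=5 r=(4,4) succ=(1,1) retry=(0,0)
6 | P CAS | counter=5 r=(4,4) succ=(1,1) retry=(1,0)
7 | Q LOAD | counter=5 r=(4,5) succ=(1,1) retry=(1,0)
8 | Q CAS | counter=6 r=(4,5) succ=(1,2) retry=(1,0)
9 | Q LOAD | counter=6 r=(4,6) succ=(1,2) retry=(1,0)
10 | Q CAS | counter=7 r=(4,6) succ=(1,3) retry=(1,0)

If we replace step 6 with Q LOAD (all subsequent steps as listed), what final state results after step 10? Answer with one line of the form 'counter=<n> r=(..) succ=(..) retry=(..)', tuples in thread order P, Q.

counter=7 r=(4,6) succ=(1,3) retry=(0,0)

(re-executing from step 6 with the substitution; state before step 6: counter=5 r=(4,4) succ=(1,1) retry=(0,0))
6 | Q LOAD | counter=5 r=(4,5) succ=(1,1) retry=(0,0)
7 | Q LOAD | counter=5 r=(4,5) succ=(1,1) retry=(0,0)
8 | Q CAS | counter=6 r=(4,5) succ=(1,2) retry=(0,0)
9 | Q LOAD | counter=6 r=(4,6) succ=(1,2) retry=(0,0)
10 | Q CAS | counter=7 r=(4,6) succ=(1,3) retry=(0,0)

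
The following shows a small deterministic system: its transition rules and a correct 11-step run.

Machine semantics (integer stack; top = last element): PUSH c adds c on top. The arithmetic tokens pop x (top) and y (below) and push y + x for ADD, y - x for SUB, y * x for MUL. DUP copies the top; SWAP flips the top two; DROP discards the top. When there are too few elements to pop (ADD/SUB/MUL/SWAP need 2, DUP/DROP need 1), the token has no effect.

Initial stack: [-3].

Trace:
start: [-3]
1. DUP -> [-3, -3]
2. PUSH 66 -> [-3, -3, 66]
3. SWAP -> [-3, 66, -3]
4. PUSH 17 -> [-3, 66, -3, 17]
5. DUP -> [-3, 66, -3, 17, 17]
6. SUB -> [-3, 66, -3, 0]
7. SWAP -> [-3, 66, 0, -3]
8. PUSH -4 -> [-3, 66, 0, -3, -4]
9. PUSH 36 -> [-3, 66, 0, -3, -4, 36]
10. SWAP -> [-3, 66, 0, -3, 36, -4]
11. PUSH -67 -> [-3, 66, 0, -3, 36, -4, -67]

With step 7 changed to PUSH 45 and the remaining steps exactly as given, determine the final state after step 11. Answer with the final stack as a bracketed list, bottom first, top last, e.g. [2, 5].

(re-executing from step 7 with the substitution; state before step 7: [-3, 66, -3, 0])
7. PUSH 45 -> [-3, 66, -3, 0, 45]
8. PUSH -4 -> [-3, 66, -3, 0, 45, -4]
9. PUSH 36 -> [-3, 66, -3, 0, 45, -4, 36]
10. SWAP -> [-3, 66, -3, 0, 45, 36, -4]
11. PUSH -67 -> [-3, 66, -3, 0, 45, 36, -4, -67]

[-3, 66, -3, 0, 45, 36, -4, -67]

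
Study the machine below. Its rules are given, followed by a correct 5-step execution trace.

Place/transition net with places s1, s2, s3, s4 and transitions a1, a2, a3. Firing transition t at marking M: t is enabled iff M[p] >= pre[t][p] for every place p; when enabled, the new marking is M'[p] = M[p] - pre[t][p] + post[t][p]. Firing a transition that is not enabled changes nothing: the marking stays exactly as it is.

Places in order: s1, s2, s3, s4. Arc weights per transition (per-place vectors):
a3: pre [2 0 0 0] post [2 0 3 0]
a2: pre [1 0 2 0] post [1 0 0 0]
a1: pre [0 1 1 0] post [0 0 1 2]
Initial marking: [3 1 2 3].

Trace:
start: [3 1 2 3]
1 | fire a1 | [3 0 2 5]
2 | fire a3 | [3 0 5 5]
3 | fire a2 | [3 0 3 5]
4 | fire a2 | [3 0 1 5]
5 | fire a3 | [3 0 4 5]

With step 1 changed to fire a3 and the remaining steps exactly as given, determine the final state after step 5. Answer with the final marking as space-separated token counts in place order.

(re-executing from step 1 with the substitution; state before step 1: [3 1 2 3])
1 | fire a3 | [3 1 5 3]
2 | fire a3 | [3 1 8 3]
3 | fire a2 | [3 1 6 3]
4 | fire a2 | [3 1 4 3]
5 | fire a3 | [3 1 7 3]

3 1 7 3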